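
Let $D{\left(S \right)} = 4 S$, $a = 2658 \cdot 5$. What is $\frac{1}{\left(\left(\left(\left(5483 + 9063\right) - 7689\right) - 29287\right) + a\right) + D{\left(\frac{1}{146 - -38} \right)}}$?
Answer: $- \frac{46}{420439} \approx -0.00010941$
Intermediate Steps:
$a = 13290$
$\frac{1}{\left(\left(\left(\left(5483 + 9063\right) - 7689\right) - 29287\right) + a\right) + D{\left(\frac{1}{146 - -38} \right)}} = \frac{1}{\left(\left(\left(\left(5483 + 9063\right) - 7689\right) - 29287\right) + 13290\right) + \frac{4}{146 - -38}} = \frac{1}{\left(\left(\left(14546 - 7689\right) - 29287\right) + 13290\right) + \frac{4}{146 + 38}} = \frac{1}{\left(\left(6857 - 29287\right) + 13290\right) + \frac{4}{184}} = \frac{1}{\left(-22430 + 13290\right) + 4 \cdot \frac{1}{184}} = \frac{1}{-9140 + \frac{1}{46}} = \frac{1}{- \frac{420439}{46}} = - \frac{46}{420439}$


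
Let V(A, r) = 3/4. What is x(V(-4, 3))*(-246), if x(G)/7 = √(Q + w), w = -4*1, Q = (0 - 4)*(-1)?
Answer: 0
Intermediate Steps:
Q = 4 (Q = -4*(-1) = 4)
w = -4
V(A, r) = ¾ (V(A, r) = 3*(¼) = ¾)
x(G) = 0 (x(G) = 7*√(4 - 4) = 7*√0 = 7*0 = 0)
x(V(-4, 3))*(-246) = 0*(-246) = 0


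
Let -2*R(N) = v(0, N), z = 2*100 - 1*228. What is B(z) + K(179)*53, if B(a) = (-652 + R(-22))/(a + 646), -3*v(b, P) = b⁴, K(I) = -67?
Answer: -1097585/309 ≈ -3552.1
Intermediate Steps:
z = -28 (z = 200 - 228 = -28)
v(b, P) = -b⁴/3
R(N) = 0 (R(N) = -(-1)*0⁴/6 = -(-1)*0/6 = -½*0 = 0)
B(a) = -652/(646 + a) (B(a) = (-652 + 0)/(a + 646) = -652/(646 + a))
B(z) + K(179)*53 = -652/(646 - 28) - 67*53 = -652/618 - 3551 = -652*1/618 - 3551 = -326/309 - 3551 = -1097585/309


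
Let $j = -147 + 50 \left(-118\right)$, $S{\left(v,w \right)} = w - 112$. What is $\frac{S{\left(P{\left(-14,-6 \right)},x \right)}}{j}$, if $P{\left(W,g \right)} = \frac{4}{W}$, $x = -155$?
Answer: $\frac{267}{6047} \approx 0.044154$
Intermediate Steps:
$S{\left(v,w \right)} = -112 + w$ ($S{\left(v,w \right)} = w - 112 = -112 + w$)
$j = -6047$ ($j = -147 - 5900 = -6047$)
$\frac{S{\left(P{\left(-14,-6 \right)},x \right)}}{j} = \frac{-112 - 155}{-6047} = \left(-267\right) \left(- \frac{1}{6047}\right) = \frac{267}{6047}$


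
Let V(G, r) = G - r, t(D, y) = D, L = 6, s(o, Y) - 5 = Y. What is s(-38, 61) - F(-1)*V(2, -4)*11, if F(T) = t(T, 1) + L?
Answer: -264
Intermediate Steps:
s(o, Y) = 5 + Y
F(T) = 6 + T (F(T) = T + 6 = 6 + T)
s(-38, 61) - F(-1)*V(2, -4)*11 = (5 + 61) - (6 - 1)*(2 - 1*(-4))*11 = 66 - 5*(2 + 4)*11 = 66 - 5*6*11 = 66 - 30*11 = 66 - 1*330 = 66 - 330 = -264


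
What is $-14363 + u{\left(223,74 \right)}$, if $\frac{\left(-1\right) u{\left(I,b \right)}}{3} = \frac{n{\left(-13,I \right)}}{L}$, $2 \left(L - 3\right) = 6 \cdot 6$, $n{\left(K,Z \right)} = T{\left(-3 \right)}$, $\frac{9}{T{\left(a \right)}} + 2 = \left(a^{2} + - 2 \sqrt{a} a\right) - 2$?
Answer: $\frac{2 \left(- 301623 \sqrt{3} + 251357 i\right)}{7 \left(- 5 i + 6 \sqrt{3}\right)} \approx -14363.0 + 0.10046 i$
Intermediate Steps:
$T{\left(a \right)} = \frac{9}{-4 + a^{2} - 2 a^{\frac{3}{2}}}$ ($T{\left(a \right)} = \frac{9}{-2 - \left(2 - a^{2} - - 2 \sqrt{a} a\right)} = \frac{9}{-2 - \left(2 - a^{2} + 2 a^{\frac{3}{2}}\right)} = \frac{9}{-4 + a^{2} - 2 a^{\frac{3}{2}}}$)
$n{\left(K,Z \right)} = \frac{9}{5 + 6 i \sqrt{3}}$ ($n{\left(K,Z \right)} = \frac{9}{-4 + \left(-3\right)^{2} - 2 \left(-3\right)^{\frac{3}{2}}} = \frac{9}{-4 + 9 - 2 \left(- 3 i \sqrt{3}\right)} = \frac{9}{-4 + 9 + 6 i \sqrt{3}} = \frac{9}{5 + 6 i \sqrt{3}}$)
$L = 21$ ($L = 3 + \frac{6 \cdot 6}{2} = 3 + \frac{1}{2} \cdot 36 = 3 + 18 = 21$)
$u{\left(I,b \right)} = - \frac{45}{931} + \frac{54 i \sqrt{3}}{931}$ ($u{\left(I,b \right)} = - 3 \frac{\frac{45}{133} - \frac{54 i \sqrt{3}}{133}}{21} = - 3 \left(\frac{45}{133} - \frac{54 i \sqrt{3}}{133}\right) \frac{1}{21} = - 3 \left(\frac{15}{931} - \frac{18 i \sqrt{3}}{931}\right) = - \frac{45}{931} + \frac{54 i \sqrt{3}}{931}$)
$-14363 + u{\left(223,74 \right)} = -14363 - \left(\frac{45}{931} - \frac{54 i \sqrt{3}}{931}\right) = - \frac{13371998}{931} + \frac{54 i \sqrt{3}}{931}$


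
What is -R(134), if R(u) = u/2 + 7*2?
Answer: -81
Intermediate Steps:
R(u) = 14 + u/2 (R(u) = u*(1/2) + 14 = u/2 + 14 = 14 + u/2)
-R(134) = -(14 + (1/2)*134) = -(14 + 67) = -1*81 = -81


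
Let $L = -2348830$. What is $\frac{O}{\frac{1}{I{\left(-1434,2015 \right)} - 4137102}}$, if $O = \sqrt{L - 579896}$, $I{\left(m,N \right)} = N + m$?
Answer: $- 210962571 i \sqrt{1126} \approx - 7.079 \cdot 10^{9} i$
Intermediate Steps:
$O = 51 i \sqrt{1126}$ ($O = \sqrt{-2348830 - 579896} = \sqrt{-2928726} = 51 i \sqrt{1126} \approx 1711.4 i$)
$\frac{O}{\frac{1}{I{\left(-1434,2015 \right)} - 4137102}} = \frac{51 i \sqrt{1126}}{\frac{1}{\left(2015 - 1434\right) - 4137102}} = \frac{51 i \sqrt{1126}}{\frac{1}{581 - 4137102}} = \frac{51 i \sqrt{1126}}{\frac{1}{-4136521}} = \frac{51 i \sqrt{1126}}{- \frac{1}{4136521}} = 51 i \sqrt{1126} \left(-4136521\right) = - 210962571 i \sqrt{1126}$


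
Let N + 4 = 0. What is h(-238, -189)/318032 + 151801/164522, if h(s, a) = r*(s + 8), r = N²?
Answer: 2979508417/3270203794 ≈ 0.91111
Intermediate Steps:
N = -4 (N = -4 + 0 = -4)
r = 16 (r = (-4)² = 16)
h(s, a) = 128 + 16*s (h(s, a) = 16*(s + 8) = 16*(8 + s) = 128 + 16*s)
h(-238, -189)/318032 + 151801/164522 = (128 + 16*(-238))/318032 + 151801/164522 = (128 - 3808)*(1/318032) + 151801*(1/164522) = -3680*1/318032 + 151801/164522 = -230/19877 + 151801/164522 = 2979508417/3270203794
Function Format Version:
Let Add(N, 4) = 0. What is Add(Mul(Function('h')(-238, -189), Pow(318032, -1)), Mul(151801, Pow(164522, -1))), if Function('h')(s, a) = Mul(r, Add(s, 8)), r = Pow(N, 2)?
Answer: Rational(2979508417, 3270203794) ≈ 0.91111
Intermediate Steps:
N = -4 (N = Add(-4, 0) = -4)
r = 16 (r = Pow(-4, 2) = 16)
Function('h')(s, a) = Add(128, Mul(16, s)) (Function('h')(s, a) = Mul(16, Add(s, 8)) = Mul(16, Add(8, s)) = Add(128, Mul(16, s)))
Add(Mul(Function('h')(-238, -189), Pow(318032, -1)), Mul(151801, Pow(164522, -1))) = Add(Mul(Add(128, Mul(16, -238)), Pow(318032, -1)), Mul(151801, Pow(164522, -1))) = Add(Mul(Add(128, -3808), Rational(1, 318032)), Mul(151801, Rational(1, 164522))) = Add(Mul(-3680, Rational(1, 318032)), Rational(151801, 164522)) = Add(Rational(-230, 19877), Rational(151801, 164522)) = Rational(2979508417, 3270203794)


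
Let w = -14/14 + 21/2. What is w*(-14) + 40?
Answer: -93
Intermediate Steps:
w = 19/2 (w = -14*1/14 + 21*(1/2) = -1 + 21/2 = 19/2 ≈ 9.5000)
w*(-14) + 40 = (19/2)*(-14) + 40 = -133 + 40 = -93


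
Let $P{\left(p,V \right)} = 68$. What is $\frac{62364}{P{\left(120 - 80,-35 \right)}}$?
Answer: $\frac{15591}{17} \approx 917.12$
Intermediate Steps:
$\frac{62364}{P{\left(120 - 80,-35 \right)}} = \frac{62364}{68} = 62364 \cdot \frac{1}{68} = \frac{15591}{17}$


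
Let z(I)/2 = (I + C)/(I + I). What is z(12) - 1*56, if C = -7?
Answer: -667/12 ≈ -55.583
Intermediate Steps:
z(I) = (-7 + I)/I (z(I) = 2*((I - 7)/(I + I)) = 2*((-7 + I)/((2*I))) = 2*((-7 + I)*(1/(2*I))) = 2*((-7 + I)/(2*I)) = (-7 + I)/I)
z(12) - 1*56 = (-7 + 12)/12 - 1*56 = (1/12)*5 - 56 = 5/12 - 56 = -667/12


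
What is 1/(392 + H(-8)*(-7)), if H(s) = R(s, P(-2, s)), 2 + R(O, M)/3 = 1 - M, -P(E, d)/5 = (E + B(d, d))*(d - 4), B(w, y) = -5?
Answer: -1/8407 ≈ -0.00011895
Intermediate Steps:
P(E, d) = -5*(-5 + E)*(-4 + d) (P(E, d) = -5*(E - 5)*(d - 4) = -5*(-5 + E)*(-4 + d))
R(O, M) = -3 - 3*M (R(O, M) = -6 + 3*(1 - M) = -6 + (3 - 3*M) = -3 - 3*M)
H(s) = 417 - 105*s (H(s) = -3 - 3*(-100 + 20*(-2) + 25*s - 5*(-2)*s) = -3 - 3*(-100 - 40 + 25*s + 10*s) = -3 - 3*(-140 + 35*s) = -3 + (420 - 105*s) = 417 - 105*s)
1/(392 + H(-8)*(-7)) = 1/(392 + (417 - 105*(-8))*(-7)) = 1/(392 + (417 + 840)*(-7)) = 1/(392 + 1257*(-7)) = 1/(392 - 8799) = 1/(-8407) = -1/8407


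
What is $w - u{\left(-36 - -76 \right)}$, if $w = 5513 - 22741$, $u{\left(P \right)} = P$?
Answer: $-17268$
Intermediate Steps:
$w = -17228$ ($w = 5513 - 22741 = -17228$)
$w - u{\left(-36 - -76 \right)} = -17228 - \left(-36 - -76\right) = -17228 - \left(-36 + 76\right) = -17228 - 40 = -17268$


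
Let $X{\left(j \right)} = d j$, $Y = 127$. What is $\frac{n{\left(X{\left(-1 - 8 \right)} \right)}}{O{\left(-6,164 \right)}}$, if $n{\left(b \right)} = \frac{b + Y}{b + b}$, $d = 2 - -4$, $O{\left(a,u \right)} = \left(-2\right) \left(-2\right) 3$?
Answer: $- \frac{73}{1296} \approx -0.056327$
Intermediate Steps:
$O{\left(a,u \right)} = 12$ ($O{\left(a,u \right)} = 4 \cdot 3 = 12$)
$d = 6$ ($d = 2 + 4 = 6$)
$X{\left(j \right)} = 6 j$
$n{\left(b \right)} = \frac{127 + b}{2 b}$ ($n{\left(b \right)} = \frac{b + 127}{b + b} = \frac{127 + b}{2 b}$)
$\frac{n{\left(X{\left(-1 - 8 \right)} \right)}}{O{\left(-6,164 \right)}} = \frac{\frac{1}{2} \frac{1}{6 \left(-1 - 8\right)} \left(127 + 6 \left(-1 - 8\right)\right)}{12} = \frac{127 + 6 \left(-1 - 8\right)}{2 \cdot 6 \left(-1 - 8\right)} \frac{1}{12} = \frac{127 + 6 \left(-9\right)}{2 \cdot 6 \left(-9\right)} \frac{1}{12} = \frac{127 - 54}{2 \left(-54\right)} \frac{1}{12} = \frac{1}{2} \left(- \frac{1}{54}\right) 73 \cdot \frac{1}{12} = \left(- \frac{73}{108}\right) \frac{1}{12} = - \frac{73}{1296}$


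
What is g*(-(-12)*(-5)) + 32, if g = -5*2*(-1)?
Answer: -568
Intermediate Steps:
g = 10 (g = -10*(-1) = 10)
g*(-(-12)*(-5)) + 32 = 10*(-(-12)*(-5)) + 32 = 10*(-3*(-4)*(-5)) + 32 = 10*(12*(-5)) + 32 = 10*(-60) + 32 = -600 + 32 = -568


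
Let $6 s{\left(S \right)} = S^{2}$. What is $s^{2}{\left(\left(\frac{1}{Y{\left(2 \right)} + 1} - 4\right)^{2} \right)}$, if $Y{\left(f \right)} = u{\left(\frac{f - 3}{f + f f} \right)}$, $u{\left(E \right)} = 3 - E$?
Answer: $\frac{1523922346352704}{1373291015625} \approx 1109.7$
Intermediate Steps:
$Y{\left(f \right)} = 3 - \frac{-3 + f}{f + f^{2}}$ ($Y{\left(f \right)} = 3 - \frac{f - 3}{f + f f} = 3 - \frac{-3 + f}{f + f^{2}}$)
$s{\left(S \right)} = \frac{S^{2}}{6}$
$s^{2}{\left(\left(\frac{1}{Y{\left(2 \right)} + 1} - 4\right)^{2} \right)} = \left(\frac{\left(\left(\frac{1}{\frac{3 - 2 + 3 \cdot 2 \left(1 + 2\right)}{2 \left(1 + 2\right)} + 1} - 4\right)^{2}\right)^{2}}{6}\right)^{2} = \left(\frac{\left(\left(\frac{1}{\frac{3 - 2 + 3 \cdot 2 \cdot 3}{2 \cdot 3} + 1} - 4\right)^{2}\right)^{2}}{6}\right)^{2} = \left(\frac{\left(\left(\frac{1}{\frac{1}{2} \cdot \frac{1}{3} \left(3 - 2 + 18\right) + 1} - 4\right)^{2}\right)^{2}}{6}\right)^{2} = \left(\frac{\left(\left(\frac{1}{\frac{1}{2} \cdot \frac{1}{3} \cdot 19 + 1} - 4\right)^{2}\right)^{2}}{6}\right)^{2} = \left(\frac{\left(\left(\frac{1}{\frac{19}{6} + 1} - 4\right)^{2}\right)^{2}}{6}\right)^{2} = \left(\frac{\left(\left(\frac{1}{\frac{25}{6}} - 4\right)^{2}\right)^{2}}{6}\right)^{2} = \left(\frac{\left(\left(\frac{6}{25} - 4\right)^{2}\right)^{2}}{6}\right)^{2} = \left(\frac{\left(\left(- \frac{94}{25}\right)^{2}\right)^{2}}{6}\right)^{2} = \left(\frac{\left(\frac{8836}{625}\right)^{2}}{6}\right)^{2} = \left(\frac{1}{6} \cdot \frac{78074896}{390625}\right)^{2} = \left(\frac{39037448}{1171875}\right)^{2} = \frac{1523922346352704}{1373291015625}$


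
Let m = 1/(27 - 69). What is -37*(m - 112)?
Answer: 174085/42 ≈ 4144.9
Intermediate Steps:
m = -1/42 (m = 1/(-42) = -1/42 ≈ -0.023810)
-37*(m - 112) = -37*(-1/42 - 112) = -37*(-4705/42) = 174085/42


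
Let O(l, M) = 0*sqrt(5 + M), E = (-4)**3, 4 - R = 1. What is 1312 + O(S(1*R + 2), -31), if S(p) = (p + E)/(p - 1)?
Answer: 1312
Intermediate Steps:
R = 3 (R = 4 - 1*1 = 4 - 1 = 3)
E = -64
S(p) = (-64 + p)/(-1 + p) (S(p) = (p - 64)/(p - 1) = (-64 + p)/(-1 + p))
O(l, M) = 0
1312 + O(S(1*R + 2), -31) = 1312 + 0 = 1312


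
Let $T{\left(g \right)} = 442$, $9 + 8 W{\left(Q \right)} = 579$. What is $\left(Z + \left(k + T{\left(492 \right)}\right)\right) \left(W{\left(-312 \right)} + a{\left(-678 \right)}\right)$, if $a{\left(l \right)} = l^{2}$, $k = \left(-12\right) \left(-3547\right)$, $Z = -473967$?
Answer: $- \frac{792546329181}{4} \approx -1.9814 \cdot 10^{11}$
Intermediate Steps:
$W{\left(Q \right)} = \frac{285}{4}$ ($W{\left(Q \right)} = - \frac{9}{8} + \frac{1}{8} \cdot 579 = - \frac{9}{8} + \frac{579}{8} = \frac{285}{4}$)
$k = 42564$
$\left(Z + \left(k + T{\left(492 \right)}\right)\right) \left(W{\left(-312 \right)} + a{\left(-678 \right)}\right) = \left(-473967 + \left(42564 + 442\right)\right) \left(\frac{285}{4} + \left(-678\right)^{2}\right) = \left(-473967 + 43006\right) \left(\frac{285}{4} + 459684\right) = \left(-430961\right) \frac{1839021}{4} = - \frac{792546329181}{4}$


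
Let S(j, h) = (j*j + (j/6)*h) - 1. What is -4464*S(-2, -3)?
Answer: -17856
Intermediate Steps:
S(j, h) = -1 + j² + h*j/6 (S(j, h) = (j² + (j*(⅙))*h) - 1 = (j² + (j/6)*h) - 1 = (j² + h*j/6) - 1 = -1 + j² + h*j/6)
-4464*S(-2, -3) = -4464*(-1 + (-2)² + (⅙)*(-3)*(-2)) = -4464*(-1 + 4 + 1) = -4464*4 = -17856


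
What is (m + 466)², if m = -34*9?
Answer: 25600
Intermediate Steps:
m = -306
(m + 466)² = (-306 + 466)² = 160² = 25600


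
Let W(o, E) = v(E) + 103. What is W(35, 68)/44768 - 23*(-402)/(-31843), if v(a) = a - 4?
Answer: -408607147/1425547424 ≈ -0.28663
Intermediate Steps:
v(a) = -4 + a
W(o, E) = 99 + E (W(o, E) = (-4 + E) + 103 = 99 + E)
W(35, 68)/44768 - 23*(-402)/(-31843) = (99 + 68)/44768 - 23*(-402)/(-31843) = 167*(1/44768) + 9246*(-1/31843) = 167/44768 - 9246/31843 = -408607147/1425547424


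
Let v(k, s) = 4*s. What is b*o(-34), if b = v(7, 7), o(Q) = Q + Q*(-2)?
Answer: 952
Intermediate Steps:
o(Q) = -Q (o(Q) = Q - 2*Q = -Q)
b = 28 (b = 4*7 = 28)
b*o(-34) = 28*(-1*(-34)) = 28*34 = 952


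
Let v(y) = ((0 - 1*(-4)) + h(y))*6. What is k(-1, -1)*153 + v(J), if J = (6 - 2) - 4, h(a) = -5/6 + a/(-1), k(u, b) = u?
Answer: -134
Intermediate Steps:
h(a) = -⅚ - a (h(a) = -5*⅙ + a*(-1) = -⅚ - a)
J = 0 (J = 4 - 4 = 0)
v(y) = 19 - 6*y (v(y) = ((0 - 1*(-4)) + (-⅚ - y))*6 = ((0 + 4) + (-⅚ - y))*6 = (4 + (-⅚ - y))*6 = (19/6 - y)*6 = 19 - 6*y)
k(-1, -1)*153 + v(J) = -1*153 + (19 - 6*0) = -153 + (19 + 0) = -153 + 19 = -134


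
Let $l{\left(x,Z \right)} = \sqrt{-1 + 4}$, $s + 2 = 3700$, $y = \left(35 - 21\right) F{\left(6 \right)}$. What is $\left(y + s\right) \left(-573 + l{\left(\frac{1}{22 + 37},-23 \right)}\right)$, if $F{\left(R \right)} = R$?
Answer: $-2167086 + 3782 \sqrt{3} \approx -2.1605 \cdot 10^{6}$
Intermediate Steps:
$y = 84$ ($y = \left(35 - 21\right) 6 = 14 \cdot 6 = 84$)
$s = 3698$ ($s = -2 + 3700 = 3698$)
$l{\left(x,Z \right)} = \sqrt{3}$
$\left(y + s\right) \left(-573 + l{\left(\frac{1}{22 + 37},-23 \right)}\right) = \left(84 + 3698\right) \left(-573 + \sqrt{3}\right) = 3782 \left(-573 + \sqrt{3}\right) = -2167086 + 3782 \sqrt{3}$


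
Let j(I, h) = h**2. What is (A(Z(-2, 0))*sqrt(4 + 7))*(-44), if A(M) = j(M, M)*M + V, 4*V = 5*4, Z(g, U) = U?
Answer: -220*sqrt(11) ≈ -729.66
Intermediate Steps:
V = 5 (V = (5*4)/4 = (1/4)*20 = 5)
A(M) = 5 + M**3 (A(M) = M**2*M + 5 = M**3 + 5 = 5 + M**3)
(A(Z(-2, 0))*sqrt(4 + 7))*(-44) = ((5 + 0**3)*sqrt(4 + 7))*(-44) = ((5 + 0)*sqrt(11))*(-44) = (5*sqrt(11))*(-44) = -220*sqrt(11)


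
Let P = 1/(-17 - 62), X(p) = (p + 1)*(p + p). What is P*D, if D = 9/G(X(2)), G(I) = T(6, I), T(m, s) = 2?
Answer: -9/158 ≈ -0.056962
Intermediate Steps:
X(p) = 2*p*(1 + p) (X(p) = (1 + p)*(2*p) = 2*p*(1 + p))
G(I) = 2
D = 9/2 ≈ 4.5000
P = -1/79 (P = 1/(-79) = -1/79 ≈ -0.012658)
P*D = -1/79*9/2 = -9/158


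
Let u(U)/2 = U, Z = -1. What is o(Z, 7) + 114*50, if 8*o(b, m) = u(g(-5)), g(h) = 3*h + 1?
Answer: 11393/2 ≈ 5696.5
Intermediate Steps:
g(h) = 1 + 3*h
u(U) = 2*U
o(b, m) = -7/2 (o(b, m) = (2*(1 + 3*(-5)))/8 = (2*(1 - 15))/8 = (2*(-14))/8 = (1/8)*(-28) = -7/2)
o(Z, 7) + 114*50 = -7/2 + 114*50 = -7/2 + 5700 = 11393/2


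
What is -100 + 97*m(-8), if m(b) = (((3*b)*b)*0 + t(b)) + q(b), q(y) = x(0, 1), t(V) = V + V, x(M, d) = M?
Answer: -1652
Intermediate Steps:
t(V) = 2*V
q(y) = 0
m(b) = 2*b (m(b) = (((3*b)*b)*0 + 2*b) + 0 = ((3*b**2)*0 + 2*b) + 0 = (0 + 2*b) + 0 = 2*b + 0 = 2*b)
-100 + 97*m(-8) = -100 + 97*(2*(-8)) = -100 + 97*(-16) = -100 - 1552 = -1652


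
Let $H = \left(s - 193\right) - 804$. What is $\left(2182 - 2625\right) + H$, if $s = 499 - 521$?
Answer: $-1462$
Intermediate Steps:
$s = -22$ ($s = 499 - 521 = -22$)
$H = -1019$ ($H = \left(-22 - 193\right) - 804 = -215 - 804 = -1019$)
$\left(2182 - 2625\right) + H = \left(2182 - 2625\right) - 1019 = -443 - 1019 = -1462$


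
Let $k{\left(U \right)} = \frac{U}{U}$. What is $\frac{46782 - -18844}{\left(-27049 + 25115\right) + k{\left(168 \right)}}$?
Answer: $- \frac{65626}{1933} \approx -33.95$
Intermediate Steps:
$k{\left(U \right)} = 1$
$\frac{46782 - -18844}{\left(-27049 + 25115\right) + k{\left(168 \right)}} = \frac{46782 - -18844}{\left(-27049 + 25115\right) + 1} = \frac{46782 + 18844}{-1934 + 1} = \frac{65626}{-1933} = 65626 \left(- \frac{1}{1933}\right) = - \frac{65626}{1933}$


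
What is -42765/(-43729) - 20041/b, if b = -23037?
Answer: 265935742/143912139 ≈ 1.8479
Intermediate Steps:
-42765/(-43729) - 20041/b = -42765/(-43729) - 20041/(-23037) = -42765*(-1/43729) - 20041*(-1/23037) = 42765/43729 + 2863/3291 = 265935742/143912139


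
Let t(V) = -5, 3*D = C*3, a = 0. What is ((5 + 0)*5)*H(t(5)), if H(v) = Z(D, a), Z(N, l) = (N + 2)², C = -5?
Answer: 225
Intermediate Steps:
D = -5 (D = (-5*3)/3 = (⅓)*(-15) = -5)
Z(N, l) = (2 + N)²
H(v) = 9 (H(v) = (2 - 5)² = (-3)² = 9)
((5 + 0)*5)*H(t(5)) = ((5 + 0)*5)*9 = (5*5)*9 = 25*9 = 225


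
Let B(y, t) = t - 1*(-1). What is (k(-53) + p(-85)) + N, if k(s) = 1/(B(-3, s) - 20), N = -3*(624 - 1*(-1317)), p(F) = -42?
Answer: -422281/72 ≈ -5865.0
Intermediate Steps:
B(y, t) = 1 + t (B(y, t) = t + 1 = 1 + t)
N = -5823 (N = -3*(624 + 1317) = -3*1941 = -5823)
k(s) = 1/(-19 + s) (k(s) = 1/((1 + s) - 20) = 1/(-19 + s))
(k(-53) + p(-85)) + N = (1/(-19 - 53) - 42) - 5823 = (1/(-72) - 42) - 5823 = (-1/72 - 42) - 5823 = -3025/72 - 5823 = -422281/72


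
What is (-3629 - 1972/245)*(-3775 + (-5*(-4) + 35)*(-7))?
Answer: 741376064/49 ≈ 1.5130e+7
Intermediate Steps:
(-3629 - 1972/245)*(-3775 + (-5*(-4) + 35)*(-7)) = (-3629 - 1972*1/245)*(-3775 + (20 + 35)*(-7)) = (-3629 - 1972/245)*(-3775 + 55*(-7)) = -891077*(-3775 - 385)/245 = -891077/245*(-4160) = 741376064/49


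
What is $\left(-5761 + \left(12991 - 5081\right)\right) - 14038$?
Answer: $-11889$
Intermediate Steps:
$\left(-5761 + \left(12991 - 5081\right)\right) - 14038 = \left(-5761 + 7910\right) - 14038 = 2149 - 14038 = -11889$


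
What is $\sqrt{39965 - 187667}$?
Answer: $i \sqrt{147702} \approx 384.32 i$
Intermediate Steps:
$\sqrt{39965 - 187667} = \sqrt{-147702} = i \sqrt{147702}$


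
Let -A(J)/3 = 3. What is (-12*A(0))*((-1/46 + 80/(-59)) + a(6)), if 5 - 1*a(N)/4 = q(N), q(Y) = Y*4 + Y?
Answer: -14857506/1357 ≈ -10949.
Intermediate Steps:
q(Y) = 5*Y (q(Y) = 4*Y + Y = 5*Y)
a(N) = 20 - 20*N
A(J) = -9 (A(J) = -3*3 = -9)
(-12*A(0))*((-1/46 + 80/(-59)) + a(6)) = (-12*(-9))*((-1/46 + 80/(-59)) + (20 - 20*6)) = 108*((-1*1/46 + 80*(-1/59)) + (20 - 120)) = 108*((-1/46 - 80/59) - 100) = 108*(-3739/2714 - 100) = 108*(-275139/2714) = -14857506/1357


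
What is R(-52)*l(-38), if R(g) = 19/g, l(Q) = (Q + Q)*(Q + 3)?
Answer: -12635/13 ≈ -971.92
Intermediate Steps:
l(Q) = 2*Q*(3 + Q) (l(Q) = (2*Q)*(3 + Q) = 2*Q*(3 + Q))
R(-52)*l(-38) = (19/(-52))*(2*(-38)*(3 - 38)) = (19*(-1/52))*(2*(-38)*(-35)) = -19/52*2660 = -12635/13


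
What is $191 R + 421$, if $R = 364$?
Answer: $69945$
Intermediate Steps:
$191 R + 421 = 191 \cdot 364 + 421 = 69524 + 421 = 69945$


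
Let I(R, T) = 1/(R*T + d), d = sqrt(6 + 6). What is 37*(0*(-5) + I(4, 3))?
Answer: 37/11 - 37*sqrt(3)/66 ≈ 2.3926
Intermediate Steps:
d = 2*sqrt(3) (d = sqrt(12) = 2*sqrt(3) ≈ 3.4641)
I(R, T) = 1/(2*sqrt(3) + R*T) (I(R, T) = 1/(R*T + 2*sqrt(3)) = 1/(2*sqrt(3) + R*T))
37*(0*(-5) + I(4, 3)) = 37*(0*(-5) + 1/(2*sqrt(3) + 4*3)) = 37*(0 + 1/(2*sqrt(3) + 12)) = 37*(0 + 1/(12 + 2*sqrt(3))) = 37/(12 + 2*sqrt(3))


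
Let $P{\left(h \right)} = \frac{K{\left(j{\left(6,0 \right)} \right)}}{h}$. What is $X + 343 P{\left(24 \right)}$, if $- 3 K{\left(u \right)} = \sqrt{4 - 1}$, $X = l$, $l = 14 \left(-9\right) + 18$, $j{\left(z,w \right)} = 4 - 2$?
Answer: $-108 - \frac{343 \sqrt{3}}{72} \approx -116.25$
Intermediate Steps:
$j{\left(z,w \right)} = 2$
$l = -108$ ($l = -126 + 18 = -108$)
$X = -108$
$K{\left(u \right)} = - \frac{\sqrt{3}}{3}$ ($K{\left(u \right)} = - \frac{\sqrt{4 - 1}}{3} = - \frac{\sqrt{3}}{3}$)
$P{\left(h \right)} = - \frac{\sqrt{3}}{3 h}$ ($P{\left(h \right)} = \frac{\left(- \frac{1}{3}\right) \sqrt{3}}{h} = - \frac{\sqrt{3}}{3 h}$)
$X + 343 P{\left(24 \right)} = -108 + 343 \left(- \frac{\sqrt{3}}{3 \cdot 24}\right) = -108 + 343 \left(\left(- \frac{1}{3}\right) \sqrt{3} \cdot \frac{1}{24}\right) = -108 + 343 \left(- \frac{\sqrt{3}}{72}\right) = -108 - \frac{343 \sqrt{3}}{72}$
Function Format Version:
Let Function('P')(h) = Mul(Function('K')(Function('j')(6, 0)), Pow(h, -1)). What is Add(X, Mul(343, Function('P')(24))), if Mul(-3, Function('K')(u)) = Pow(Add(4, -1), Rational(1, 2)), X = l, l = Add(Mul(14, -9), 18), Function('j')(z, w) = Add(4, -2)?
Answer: Add(-108, Mul(Rational(-343, 72), Pow(3, Rational(1, 2)))) ≈ -116.25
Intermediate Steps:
Function('j')(z, w) = 2
l = -108 (l = Add(-126, 18) = -108)
X = -108
Function('K')(u) = Mul(Rational(-1, 3), Pow(3, Rational(1, 2))) (Function('K')(u) = Mul(Rational(-1, 3), Pow(Add(4, -1), Rational(1, 2))) = Mul(Rational(-1, 3), Pow(3, Rational(1, 2))))
Function('P')(h) = Mul(Rational(-1, 3), Pow(3, Rational(1, 2)), Pow(h, -1)) (Function('P')(h) = Mul(Mul(Rational(-1, 3), Pow(3, Rational(1, 2))), Pow(h, -1)) = Mul(Rational(-1, 3), Pow(3, Rational(1, 2)), Pow(h, -1)))
Add(X, Mul(343, Function('P')(24))) = Add(-108, Mul(343, Mul(Rational(-1, 3), Pow(3, Rational(1, 2)), Pow(24, -1)))) = Add(-108, Mul(343, Mul(Rational(-1, 3), Pow(3, Rational(1, 2)), Rational(1, 24)))) = Add(-108, Mul(343, Mul(Rational(-1, 72), Pow(3, Rational(1, 2))))) = Add(-108, Mul(Rational(-343, 72), Pow(3, Rational(1, 2))))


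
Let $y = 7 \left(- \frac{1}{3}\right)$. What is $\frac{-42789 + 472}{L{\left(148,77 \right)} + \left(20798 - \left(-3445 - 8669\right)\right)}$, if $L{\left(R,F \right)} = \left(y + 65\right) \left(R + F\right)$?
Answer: $- \frac{42317}{47012} \approx -0.90013$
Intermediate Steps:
$y = - \frac{7}{3}$ ($y = 7 \left(\left(-1\right) \frac{1}{3}\right) = 7 \left(- \frac{1}{3}\right) = - \frac{7}{3} \approx -2.3333$)
$L{\left(R,F \right)} = \frac{188 F}{3} + \frac{188 R}{3}$ ($L{\left(R,F \right)} = \left(- \frac{7}{3} + 65\right) \left(R + F\right) = \frac{188 \left(F + R\right)}{3} = \frac{188 F}{3} + \frac{188 R}{3}$)
$\frac{-42789 + 472}{L{\left(148,77 \right)} + \left(20798 - \left(-3445 - 8669\right)\right)} = \frac{-42789 + 472}{\left(\frac{188}{3} \cdot 77 + \frac{188}{3} \cdot 148\right) + \left(20798 - \left(-3445 - 8669\right)\right)} = - \frac{42317}{\left(\frac{14476}{3} + \frac{27824}{3}\right) + \left(20798 - \left(-3445 - 8669\right)\right)} = - \frac{42317}{14100 + \left(20798 - -12114\right)} = - \frac{42317}{14100 + \left(20798 + 12114\right)} = - \frac{42317}{14100 + 32912} = - \frac{42317}{47012}$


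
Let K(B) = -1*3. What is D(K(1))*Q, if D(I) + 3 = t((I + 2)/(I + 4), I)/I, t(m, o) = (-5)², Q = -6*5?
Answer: 340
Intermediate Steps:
K(B) = -3
Q = -30
t(m, o) = 25
D(I) = -3 + 25/I
D(K(1))*Q = (-3 + 25/(-3))*(-30) = (-3 + 25*(-⅓))*(-30) = (-3 - 25/3)*(-30) = -34/3*(-30) = 340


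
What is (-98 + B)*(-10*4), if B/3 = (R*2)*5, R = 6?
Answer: -3280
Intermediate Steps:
B = 180 (B = 3*((6*2)*5) = 3*(12*5) = 3*60 = 180)
(-98 + B)*(-10*4) = (-98 + 180)*(-10*4) = 82*(-40) = -3280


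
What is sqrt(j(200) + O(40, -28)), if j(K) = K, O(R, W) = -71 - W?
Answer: sqrt(157) ≈ 12.530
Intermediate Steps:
sqrt(j(200) + O(40, -28)) = sqrt(200 + (-71 - 1*(-28))) = sqrt(200 + (-71 + 28)) = sqrt(200 - 43) = sqrt(157)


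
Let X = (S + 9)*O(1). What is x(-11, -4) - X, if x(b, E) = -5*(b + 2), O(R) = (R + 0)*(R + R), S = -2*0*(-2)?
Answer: 27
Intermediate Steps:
S = 0 (S = 0*(-2) = 0)
O(R) = 2*R² (O(R) = R*(2*R) = 2*R²)
x(b, E) = -10 - 5*b (x(b, E) = -5*(2 + b) = -10 - 5*b)
X = 18 (X = (0 + 9)*(2*1²) = 9*(2*1) = 9*2 = 18)
x(-11, -4) - X = (-10 - 5*(-11)) - 1*18 = (-10 + 55) - 18 = 45 - 18 = 27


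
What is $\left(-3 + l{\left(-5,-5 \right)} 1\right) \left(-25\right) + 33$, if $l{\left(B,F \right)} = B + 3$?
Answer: $158$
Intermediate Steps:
$l{\left(B,F \right)} = 3 + B$
$\left(-3 + l{\left(-5,-5 \right)} 1\right) \left(-25\right) + 33 = \left(-3 + \left(3 - 5\right) 1\right) \left(-25\right) + 33 = \left(-3 - 2\right) \left(-25\right) + 33 = \left(-5\right) \left(-25\right) + 33 = 125 + 33 = 158$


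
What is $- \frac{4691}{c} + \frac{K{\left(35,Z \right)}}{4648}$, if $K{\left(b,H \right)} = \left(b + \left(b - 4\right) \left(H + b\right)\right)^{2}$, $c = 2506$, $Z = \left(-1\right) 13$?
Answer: $\frac{90464519}{831992} \approx 108.73$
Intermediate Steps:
$Z = -13$
$K{\left(b,H \right)} = \left(b + \left(-4 + b\right) \left(H + b\right)\right)^{2}$
$- \frac{4691}{c} + \frac{K{\left(35,Z \right)}}{4648} = - \frac{4691}{2506} + \frac{\left(35^{2} - -52 - 105 - 455\right)^{2}}{4648} = \left(-4691\right) \frac{1}{2506} + \left(1225 + 52 - 105 - 455\right)^{2} \cdot \frac{1}{4648} = - \frac{4691}{2506} + 717^{2} \cdot \frac{1}{4648} = - \frac{4691}{2506} + 514089 \cdot \frac{1}{4648} = - \frac{4691}{2506} + \frac{514089}{4648} = \frac{90464519}{831992}$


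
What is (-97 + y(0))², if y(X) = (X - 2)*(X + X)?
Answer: 9409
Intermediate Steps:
y(X) = 2*X*(-2 + X) (y(X) = (-2 + X)*(2*X) = 2*X*(-2 + X))
(-97 + y(0))² = (-97 + 2*0*(-2 + 0))² = (-97 + 2*0*(-2))² = (-97 + 0)² = (-97)² = 9409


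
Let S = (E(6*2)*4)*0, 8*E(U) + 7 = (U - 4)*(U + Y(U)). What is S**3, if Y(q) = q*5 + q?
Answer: 0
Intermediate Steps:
Y(q) = 6*q (Y(q) = 5*q + q = 6*q)
E(U) = -7/8 + 7*U*(-4 + U)/8 (E(U) = -7/8 + ((U - 4)*(U + 6*U))/8 = -7/8 + ((-4 + U)*(7*U))/8 = -7/8 + (7*U*(-4 + U))/8 = -7/8 + 7*U*(-4 + U)/8)
S = 0 (S = ((-7/8 - 21*2 + 7*(6*2)**2/8)*4)*0 = ((-7/8 - 7/2*12 + (7/8)*12**2)*4)*0 = ((-7/8 - 42 + (7/8)*144)*4)*0 = ((-7/8 - 42 + 126)*4)*0 = ((665/8)*4)*0 = (665/2)*0 = 0)
S**3 = 0**3 = 0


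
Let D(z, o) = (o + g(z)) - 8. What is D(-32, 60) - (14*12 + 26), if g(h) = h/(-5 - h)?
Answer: -3866/27 ≈ -143.19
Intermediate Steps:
D(z, o) = -8 + o - z/(5 + z) (D(z, o) = (o - z/(5 + z)) - 8 = -8 + o - z/(5 + z))
D(-32, 60) - (14*12 + 26) = (-1*(-32) + (-8 + 60)*(5 - 32))/(5 - 32) - (14*12 + 26) = (32 + 52*(-27))/(-27) - (168 + 26) = -(32 - 1404)/27 - 1*194 = -1/27*(-1372) - 194 = 1372/27 - 194 = -3866/27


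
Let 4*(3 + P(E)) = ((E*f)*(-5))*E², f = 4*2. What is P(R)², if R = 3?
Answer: 74529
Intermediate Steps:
f = 8
P(E) = -3 - 10*E³ (P(E) = -3 + (((E*8)*(-5))*E²)/4 = -3 + (((8*E)*(-5))*E²)/4 = -3 + ((-40*E)*E²)/4 = -3 + (-40*E³)/4 = -3 - 10*E³)
P(R)² = (-3 - 10*3³)² = (-3 - 10*27)² = (-3 - 270)² = (-273)² = 74529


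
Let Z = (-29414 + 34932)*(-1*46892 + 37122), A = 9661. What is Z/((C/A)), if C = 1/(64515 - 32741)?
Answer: -16548941973748040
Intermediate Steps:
C = 1/31774 ≈ 3.1472e-5
Z = -53910860 (Z = 5518*(-46892 + 37122) = 5518*(-9770) = -53910860)
Z/((C/A)) = -53910860/((1/31774)/9661) = -53910860/((1/31774)*(1/9661)) = -53910860/1/306968614 = -53910860*306968614 = -16548941973748040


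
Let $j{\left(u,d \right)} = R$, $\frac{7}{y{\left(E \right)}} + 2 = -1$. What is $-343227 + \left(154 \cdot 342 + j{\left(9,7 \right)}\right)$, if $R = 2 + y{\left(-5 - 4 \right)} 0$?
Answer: $-290557$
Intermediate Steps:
$y{\left(E \right)} = - \frac{7}{3}$ ($y{\left(E \right)} = \frac{7}{-2 - 1} = \frac{7}{-3} = 7 \left(- \frac{1}{3}\right) = - \frac{7}{3}$)
$R = 2$ ($R = 2 - 0 = 2 + 0 = 2$)
$j{\left(u,d \right)} = 2$
$-343227 + \left(154 \cdot 342 + j{\left(9,7 \right)}\right) = -343227 + \left(154 \cdot 342 + 2\right) = -343227 + \left(52668 + 2\right) = -343227 + 52670 = -290557$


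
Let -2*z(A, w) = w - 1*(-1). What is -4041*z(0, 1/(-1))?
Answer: 0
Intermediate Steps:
z(A, w) = -½ - w/2 (z(A, w) = -(w - 1*(-1))/2 = -(w + 1)/2 = -(1 + w)/2 = -½ - w/2)
-4041*z(0, 1/(-1)) = -4041*(-½ - ½/(-1)) = -4041*(-½ - ½*(-1)) = -4041*(-½ + ½) = -4041*0 = 0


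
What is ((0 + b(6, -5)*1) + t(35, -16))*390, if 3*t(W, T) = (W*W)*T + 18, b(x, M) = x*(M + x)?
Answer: -2543320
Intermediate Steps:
t(W, T) = 6 + T*W**2/3 (t(W, T) = ((W*W)*T + 18)/3 = (W**2*T + 18)/3 = (T*W**2 + 18)/3 = (18 + T*W**2)/3 = 6 + T*W**2/3)
((0 + b(6, -5)*1) + t(35, -16))*390 = ((0 + (6*(-5 + 6))*1) + (6 + (1/3)*(-16)*35**2))*390 = ((0 + (6*1)*1) + (6 + (1/3)*(-16)*1225))*390 = ((0 + 6*1) + (6 - 19600/3))*390 = ((0 + 6) - 19582/3)*390 = (6 - 19582/3)*390 = -19564/3*390 = -2543320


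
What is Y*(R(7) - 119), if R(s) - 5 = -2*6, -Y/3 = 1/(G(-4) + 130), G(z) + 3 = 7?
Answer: 189/67 ≈ 2.8209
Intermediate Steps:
G(z) = 4 (G(z) = -3 + 7 = 4)
Y = -3/134 (Y = -3/(4 + 130) = -3/134 ≈ -0.022388)
R(s) = -7 (R(s) = 5 - 2*6 = 5 - 12 = -7)
Y*(R(7) - 119) = -3*(-7 - 119)/134 = -3/134*(-126) = 189/67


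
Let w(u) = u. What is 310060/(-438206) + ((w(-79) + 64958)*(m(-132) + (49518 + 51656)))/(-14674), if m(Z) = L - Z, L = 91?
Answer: -1441379240011409/3215117422 ≈ -4.4831e+5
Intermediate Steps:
m(Z) = 91 - Z
310060/(-438206) + ((w(-79) + 64958)*(m(-132) + (49518 + 51656)))/(-14674) = 310060/(-438206) + ((-79 + 64958)*((91 - 1*(-132)) + (49518 + 51656)))/(-14674) = 310060*(-1/438206) + (64879*((91 + 132) + 101174))*(-1/14674) = -155030/219103 + (64879*(223 + 101174))*(-1/14674) = -155030/219103 + (64879*101397)*(-1/14674) = -155030/219103 + 6578535963*(-1/14674) = -155030/219103 - 6578535963/14674 = -1441379240011409/3215117422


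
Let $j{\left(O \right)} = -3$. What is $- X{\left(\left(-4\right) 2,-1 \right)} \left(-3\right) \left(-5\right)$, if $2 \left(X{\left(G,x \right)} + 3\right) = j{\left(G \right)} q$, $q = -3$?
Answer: $- \frac{45}{2} \approx -22.5$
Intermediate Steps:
$X{\left(G,x \right)} = \frac{3}{2}$ ($X{\left(G,x \right)} = -3 + \frac{\left(-3\right) \left(-3\right)}{2} = -3 + \frac{1}{2} \cdot 9 = -3 + \frac{9}{2} = \frac{3}{2}$)
$- X{\left(\left(-4\right) 2,-1 \right)} \left(-3\right) \left(-5\right) = \left(-1\right) \frac{3}{2} \left(-3\right) \left(-5\right) = \left(- \frac{3}{2}\right) \left(-3\right) \left(-5\right) = \frac{9}{2} \left(-5\right) = - \frac{45}{2}$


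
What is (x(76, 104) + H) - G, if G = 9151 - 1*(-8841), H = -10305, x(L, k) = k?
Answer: -28193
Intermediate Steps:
G = 17992 (G = 9151 + 8841 = 17992)
(x(76, 104) + H) - G = (104 - 10305) - 1*17992 = -10201 - 17992 = -28193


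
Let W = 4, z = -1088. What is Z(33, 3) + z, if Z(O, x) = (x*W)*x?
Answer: -1052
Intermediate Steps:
Z(O, x) = 4*x² (Z(O, x) = (x*4)*x = (4*x)*x = 4*x²)
Z(33, 3) + z = 4*3² - 1088 = 4*9 - 1088 = 36 - 1088 = -1052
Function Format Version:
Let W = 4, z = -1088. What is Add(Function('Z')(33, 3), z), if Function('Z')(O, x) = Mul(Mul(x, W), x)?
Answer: -1052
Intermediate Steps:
Function('Z')(O, x) = Mul(4, Pow(x, 2)) (Function('Z')(O, x) = Mul(Mul(x, 4), x) = Mul(Mul(4, x), x) = Mul(4, Pow(x, 2)))
Add(Function('Z')(33, 3), z) = Add(Mul(4, Pow(3, 2)), -1088) = Add(Mul(4, 9), -1088) = Add(36, -1088) = -1052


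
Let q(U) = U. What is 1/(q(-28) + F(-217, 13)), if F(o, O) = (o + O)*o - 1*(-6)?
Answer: 1/44246 ≈ 2.2601e-5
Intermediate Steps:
F(o, O) = 6 + o*(O + o) (F(o, O) = (O + o)*o + 6 = o*(O + o) + 6 = 6 + o*(O + o))
1/(q(-28) + F(-217, 13)) = 1/(-28 + (6 + (-217)**2 + 13*(-217))) = 1/(-28 + (6 + 47089 - 2821)) = 1/(-28 + 44274) = 1/44246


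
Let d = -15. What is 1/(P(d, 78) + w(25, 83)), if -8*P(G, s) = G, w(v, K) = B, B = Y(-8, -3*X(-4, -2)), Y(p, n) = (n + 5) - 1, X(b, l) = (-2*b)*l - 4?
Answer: 8/527 ≈ 0.015180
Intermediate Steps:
X(b, l) = -4 - 2*b*l (X(b, l) = -2*b*l - 4 = -4 - 2*b*l)
Y(p, n) = 4 + n (Y(p, n) = (5 + n) - 1 = 4 + n)
B = 64 (B = 4 - 3*(-4 - 2*(-4)*(-2)) = 4 - 3*(-4 - 16) = 4 - 3*(-20) = 4 + 60 = 64)
w(v, K) = 64
P(G, s) = -G/8
1/(P(d, 78) + w(25, 83)) = 1/(-⅛*(-15) + 64) = 1/(15/8 + 64) = 1/(527/8) = 8/527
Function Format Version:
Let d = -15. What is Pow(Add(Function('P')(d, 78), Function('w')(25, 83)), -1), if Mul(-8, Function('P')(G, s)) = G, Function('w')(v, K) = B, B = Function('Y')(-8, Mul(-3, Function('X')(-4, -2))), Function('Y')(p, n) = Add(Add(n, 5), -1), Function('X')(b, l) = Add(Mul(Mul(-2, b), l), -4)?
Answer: Rational(8, 527) ≈ 0.015180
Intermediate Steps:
Function('X')(b, l) = Add(-4, Mul(-2, b, l)) (Function('X')(b, l) = Add(Mul(-2, b, l), -4) = Add(-4, Mul(-2, b, l)))
Function('Y')(p, n) = Add(4, n) (Function('Y')(p, n) = Add(Add(5, n), -1) = Add(4, n))
B = 64 (B = Add(4, Mul(-3, Add(-4, Mul(-2, -4, -2)))) = Add(4, Mul(-3, Add(-4, -16))) = Add(4, Mul(-3, -20)) = Add(4, 60) = 64)
Function('w')(v, K) = 64
Function('P')(G, s) = Mul(Rational(-1, 8), G)
Pow(Add(Function('P')(d, 78), Function('w')(25, 83)), -1) = Pow(Add(Mul(Rational(-1, 8), -15), 64), -1) = Pow(Add(Rational(15, 8), 64), -1) = Pow(Rational(527, 8), -1) = Rational(8, 527)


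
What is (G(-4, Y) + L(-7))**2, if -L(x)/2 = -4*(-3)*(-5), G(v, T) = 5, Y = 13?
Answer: 15625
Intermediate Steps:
L(x) = 120 (L(x) = -2*(-4*(-3))*(-5) = -24*(-5) = -2*(-60) = 120)
(G(-4, Y) + L(-7))**2 = (5 + 120)**2 = 125**2 = 15625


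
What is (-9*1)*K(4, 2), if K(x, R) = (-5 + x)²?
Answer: -9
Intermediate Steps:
(-9*1)*K(4, 2) = (-9*1)*(-5 + 4)² = -9*(-1)² = -9*1 = -9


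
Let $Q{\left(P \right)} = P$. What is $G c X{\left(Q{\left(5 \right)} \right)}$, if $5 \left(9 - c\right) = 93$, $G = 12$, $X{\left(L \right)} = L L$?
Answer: $-2880$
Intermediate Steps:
$X{\left(L \right)} = L^{2}$
$c = - \frac{48}{5}$ ($c = 9 - \frac{93}{5} = - \frac{48}{5} \approx -9.6$)
$G c X{\left(Q{\left(5 \right)} \right)} = 12 \left(- \frac{48}{5}\right) 5^{2} = \left(- \frac{576}{5}\right) 25 = -2880$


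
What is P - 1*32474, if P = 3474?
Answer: -29000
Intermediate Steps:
P - 1*32474 = 3474 - 1*32474 = 3474 - 32474 = -29000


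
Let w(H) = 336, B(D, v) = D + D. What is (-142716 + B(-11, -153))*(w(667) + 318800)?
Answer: -45552834368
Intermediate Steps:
B(D, v) = 2*D
(-142716 + B(-11, -153))*(w(667) + 318800) = (-142716 + 2*(-11))*(336 + 318800) = (-142716 - 22)*319136 = -142738*319136 = -45552834368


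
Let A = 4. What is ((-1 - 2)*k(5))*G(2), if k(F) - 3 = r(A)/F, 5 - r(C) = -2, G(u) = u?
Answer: -132/5 ≈ -26.400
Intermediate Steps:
r(C) = 7 (r(C) = 5 - 1*(-2) = 5 + 2 = 7)
k(F) = 3 + 7/F
((-1 - 2)*k(5))*G(2) = ((-1 - 2)*(3 + 7/5))*2 = -3*(3 + 7*(⅕))*2 = -3*(3 + 7/5)*2 = -3*22/5*2 = -66/5*2 = -132/5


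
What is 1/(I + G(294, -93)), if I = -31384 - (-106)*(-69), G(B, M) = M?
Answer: -1/38791 ≈ -2.5779e-5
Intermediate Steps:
I = -38698 (I = -31384 - 1*7314 = -31384 - 7314 = -38698)
1/(I + G(294, -93)) = 1/(-38698 - 93) = 1/(-38791) = -1/38791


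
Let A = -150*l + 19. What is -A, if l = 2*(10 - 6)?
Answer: 1181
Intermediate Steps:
l = 8 (l = 2*4 = 8)
A = -1181 (A = -150*8 + 19 = -1200 + 19 = -1181)
-A = -1*(-1181) = 1181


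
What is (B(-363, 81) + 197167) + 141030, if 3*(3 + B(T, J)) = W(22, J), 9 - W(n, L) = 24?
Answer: 338189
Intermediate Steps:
W(n, L) = -15 (W(n, L) = 9 - 1*24 = 9 - 24 = -15)
B(T, J) = -8 (B(T, J) = -3 + (1/3)*(-15) = -3 - 5 = -8)
(B(-363, 81) + 197167) + 141030 = (-8 + 197167) + 141030 = 197159 + 141030 = 338189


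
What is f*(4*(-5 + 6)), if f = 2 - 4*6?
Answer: -88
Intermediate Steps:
f = -22 (f = 2 - 24 = -22)
f*(4*(-5 + 6)) = -88*(-5 + 6) = -88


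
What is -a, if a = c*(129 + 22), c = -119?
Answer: 17969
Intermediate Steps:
a = -17969 (a = -119*(129 + 22) = -119*151 = -17969)
-a = -1*(-17969) = 17969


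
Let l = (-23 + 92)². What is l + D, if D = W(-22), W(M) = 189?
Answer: 4950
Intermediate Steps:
l = 4761 (l = 69² = 4761)
D = 189
l + D = 4761 + 189 = 4950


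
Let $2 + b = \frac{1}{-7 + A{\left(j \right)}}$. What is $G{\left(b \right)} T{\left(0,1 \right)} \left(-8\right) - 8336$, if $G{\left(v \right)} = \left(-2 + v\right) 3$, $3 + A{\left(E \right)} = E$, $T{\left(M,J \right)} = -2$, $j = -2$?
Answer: $-8532$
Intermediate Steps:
$A{\left(E \right)} = -3 + E$
$b = - \frac{25}{12}$ ($b = -2 + \frac{1}{-7 - 5} = -2 + \frac{1}{-12} = -2 - \frac{1}{12} = - \frac{25}{12} \approx -2.0833$)
$G{\left(v \right)} = -6 + 3 v$
$G{\left(b \right)} T{\left(0,1 \right)} \left(-8\right) - 8336 = \left(-6 + 3 \left(- \frac{25}{12}\right)\right) \left(\left(-2\right) \left(-8\right)\right) - 8336 = \left(-6 - \frac{25}{4}\right) 16 - 8336 = \left(- \frac{49}{4}\right) 16 - 8336 = -196 - 8336 = -8532$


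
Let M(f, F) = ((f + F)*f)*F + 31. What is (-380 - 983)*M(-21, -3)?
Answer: 2018603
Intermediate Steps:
M(f, F) = 31 + F*f*(F + f) (M(f, F) = ((F + f)*f)*F + 31 = (f*(F + f))*F + 31 = F*f*(F + f) + 31 = 31 + F*f*(F + f))
(-380 - 983)*M(-21, -3) = (-380 - 983)*(31 - 3*(-21)² - 21*(-3)²) = -1363*(31 - 3*441 - 21*9) = -1363*(31 - 1323 - 189) = -1363*(-1481) = 2018603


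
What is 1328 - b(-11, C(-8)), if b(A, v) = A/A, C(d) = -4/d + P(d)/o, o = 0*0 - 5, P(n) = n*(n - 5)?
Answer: 1327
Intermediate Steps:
P(n) = n*(-5 + n)
o = -5 (o = 0 - 5 = -5)
C(d) = -4/d - d*(-5 + d)/5 (C(d) = -4/d + (d*(-5 + d))/(-5) = -4/d + (d*(-5 + d))*(-⅕) = -4/d - d*(-5 + d)/5)
b(A, v) = 1
1328 - b(-11, C(-8)) = 1328 - 1*1 = 1328 - 1 = 1327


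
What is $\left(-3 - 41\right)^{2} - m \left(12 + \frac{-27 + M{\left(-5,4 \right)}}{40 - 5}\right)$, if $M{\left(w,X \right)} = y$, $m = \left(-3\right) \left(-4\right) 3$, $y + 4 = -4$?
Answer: $1540$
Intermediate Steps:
$y = -8$ ($y = -4 - 4 = -8$)
$m = 36$ ($m = 12 \cdot 3 = 36$)
$M{\left(w,X \right)} = -8$
$\left(-3 - 41\right)^{2} - m \left(12 + \frac{-27 + M{\left(-5,4 \right)}}{40 - 5}\right) = \left(-3 - 41\right)^{2} - 36 \left(12 + \frac{-27 - 8}{40 - 5}\right) = \left(-44\right)^{2} - 36 \left(12 - \frac{35}{35}\right) = 1936 - 36 \left(12 - 1\right) = 1936 - 36 \cdot 11 = 1936 - 396 = 1540$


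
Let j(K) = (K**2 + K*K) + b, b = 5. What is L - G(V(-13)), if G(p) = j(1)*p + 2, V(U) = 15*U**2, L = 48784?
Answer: 31037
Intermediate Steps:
j(K) = 5 + 2*K**2 (j(K) = (K**2 + K*K) + 5 = (K**2 + K**2) + 5 = 2*K**2 + 5 = 5 + 2*K**2)
G(p) = 2 + 7*p (G(p) = (5 + 2*1**2)*p + 2 = (5 + 2*1)*p + 2 = (5 + 2)*p + 2 = 7*p + 2 = 2 + 7*p)
L - G(V(-13)) = 48784 - (2 + 7*(15*(-13)**2)) = 48784 - (2 + 7*(15*169)) = 48784 - (2 + 7*2535) = 48784 - (2 + 17745) = 48784 - 1*17747 = 48784 - 17747 = 31037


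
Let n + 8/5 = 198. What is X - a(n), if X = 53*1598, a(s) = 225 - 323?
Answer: 84792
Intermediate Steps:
n = 982/5 (n = -8/5 + 198 = 982/5 ≈ 196.40)
a(s) = -98
X = 84694
X - a(n) = 84694 - 1*(-98) = 84694 + 98 = 84792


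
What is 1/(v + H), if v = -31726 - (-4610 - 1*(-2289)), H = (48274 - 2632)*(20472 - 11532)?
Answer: 1/408010075 ≈ 2.4509e-9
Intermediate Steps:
H = 408039480 (H = 45642*8940 = 408039480)
v = -29405 (v = -31726 - (-4610 + 2289) = -31726 - 1*(-2321) = -31726 + 2321 = -29405)
1/(v + H) = 1/(-29405 + 408039480) = 1/408010075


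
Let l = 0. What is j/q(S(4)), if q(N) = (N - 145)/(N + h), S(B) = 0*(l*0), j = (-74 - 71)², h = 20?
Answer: -2900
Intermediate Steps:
j = 21025 (j = (-145)² = 21025)
S(B) = 0 (S(B) = 0*(0*0) = 0*0 = 0)
q(N) = (-145 + N)/(20 + N) (q(N) = (N - 145)/(N + 20) = (-145 + N)/(20 + N))
j/q(S(4)) = 21025/(((-145 + 0)/(20 + 0))) = 21025/((-145/20)) = 21025/(((1/20)*(-145))) = 21025/(-29/4) = 21025*(-4/29) = -2900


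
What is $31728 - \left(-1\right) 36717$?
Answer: $68445$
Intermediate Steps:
$31728 - \left(-1\right) 36717 = 31728 - -36717 = 31728 + 36717 = 68445$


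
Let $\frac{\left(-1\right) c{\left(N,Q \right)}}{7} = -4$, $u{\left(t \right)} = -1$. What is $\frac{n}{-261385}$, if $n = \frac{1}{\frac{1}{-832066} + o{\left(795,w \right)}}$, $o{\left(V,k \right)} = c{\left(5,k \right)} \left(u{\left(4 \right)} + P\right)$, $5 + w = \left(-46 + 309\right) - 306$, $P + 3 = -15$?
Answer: $\frac{832066}{115704452251505} \approx 7.1913 \cdot 10^{-9}$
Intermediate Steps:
$P = -18$ ($P = -3 - 15 = -18$)
$c{\left(N,Q \right)} = 28$ ($c{\left(N,Q \right)} = \left(-7\right) \left(-4\right) = 28$)
$w = -48$ ($w = -5 + \left(\left(-46 + 309\right) - 306\right) = -5 + \left(263 - 306\right) = -5 - 43 = -48$)
$o{\left(V,k \right)} = -532$ ($o{\left(V,k \right)} = 28 \left(-1 - 18\right) = 28 \left(-19\right) = -532$)
$n = - \frac{832066}{442659113}$ ($n = \frac{1}{\frac{1}{-832066} - 532} = \frac{1}{- \frac{1}{832066} - 532} = \frac{1}{- \frac{442659113}{832066}} = - \frac{832066}{442659113} \approx -0.0018797$)
$\frac{n}{-261385} = - \frac{832066}{442659113 \left(-261385\right)} = \left(- \frac{832066}{442659113}\right) \left(- \frac{1}{261385}\right) = \frac{832066}{115704452251505}$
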